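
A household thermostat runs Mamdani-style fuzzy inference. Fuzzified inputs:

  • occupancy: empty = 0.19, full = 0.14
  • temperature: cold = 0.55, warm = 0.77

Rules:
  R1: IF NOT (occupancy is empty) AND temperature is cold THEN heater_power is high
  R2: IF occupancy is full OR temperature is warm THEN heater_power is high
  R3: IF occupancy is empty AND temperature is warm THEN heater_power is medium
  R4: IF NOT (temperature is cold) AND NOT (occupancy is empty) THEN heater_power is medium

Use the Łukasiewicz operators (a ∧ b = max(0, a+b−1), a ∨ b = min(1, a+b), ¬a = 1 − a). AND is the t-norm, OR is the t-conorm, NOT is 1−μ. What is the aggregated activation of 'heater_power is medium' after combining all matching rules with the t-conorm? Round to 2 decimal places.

R1: ¬empty=1−0.19=0.81, cold=0.55; AND[max(0, a+b−1)] → w = 0.36
R2: full=0.14, warm=0.77; OR[min(1, a+b)] → w = 0.91
R3: empty=0.19, warm=0.77; AND[max(0, a+b−1)] → w = 0.00
R4: ¬cold=1−0.55=0.45, ¬empty=1−0.19=0.81; AND[max(0, a+b−1)] → w = 0.26
Rules with consequent 'medium': {R3, R4} → strengths 0.00, 0.26
Aggregate via t-conorm [min(1, a+b)]: 0.26

0.26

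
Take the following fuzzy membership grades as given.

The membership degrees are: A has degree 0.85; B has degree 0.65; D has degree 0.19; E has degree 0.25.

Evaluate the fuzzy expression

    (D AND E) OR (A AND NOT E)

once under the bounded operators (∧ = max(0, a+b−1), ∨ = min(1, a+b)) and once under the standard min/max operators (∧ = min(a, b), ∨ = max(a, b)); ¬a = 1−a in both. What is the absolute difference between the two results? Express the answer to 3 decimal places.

0.150

Under bounded:
  D AND E = max(0, a+b−1) on (0.19, 0.25) = 0.00
  NOT E = 1 − 0.25 = 0.75
  A AND NOT E = max(0, a+b−1) on (0.85, 0.75) = 0.60
  (D AND E) OR (A AND NOT E) = min(1, a+b) on (0.00, 0.60) = 0.60
  → value = 0.6000
Under standard min/max:
  D AND E = min(a, b) on (0.19, 0.25) = 0.19
  NOT E = 1 − 0.25 = 0.75
  A AND NOT E = min(a, b) on (0.85, 0.75) = 0.75
  (D AND E) OR (A AND NOT E) = max(a, b) on (0.19, 0.75) = 0.75
  → value = 0.7500
|0.6000 − 0.7500| = 0.150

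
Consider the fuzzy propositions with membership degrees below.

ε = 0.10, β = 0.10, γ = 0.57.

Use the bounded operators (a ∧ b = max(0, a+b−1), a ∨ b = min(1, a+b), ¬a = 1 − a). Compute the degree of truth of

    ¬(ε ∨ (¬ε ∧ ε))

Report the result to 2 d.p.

0.90

¬ε = 1 − 0.10 = 0.90
¬ε ∧ ε = max(0, a+b−1) on (0.90, 0.10) = 0.00
ε ∨ (¬ε ∧ ε) = min(1, a+b) on (0.10, 0.00) = 0.10
¬(ε ∨ (¬ε ∧ ε)) = 1 − 0.10 = 0.90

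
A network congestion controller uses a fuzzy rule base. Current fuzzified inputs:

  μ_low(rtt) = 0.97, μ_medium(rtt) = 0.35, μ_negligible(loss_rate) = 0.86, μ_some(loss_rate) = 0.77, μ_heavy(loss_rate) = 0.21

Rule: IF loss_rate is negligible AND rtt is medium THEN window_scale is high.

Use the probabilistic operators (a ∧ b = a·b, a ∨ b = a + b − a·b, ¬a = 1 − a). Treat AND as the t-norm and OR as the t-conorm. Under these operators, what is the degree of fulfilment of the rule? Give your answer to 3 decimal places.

firing strength: negligible=0.86, medium=0.35; AND[a·b] → w = 0.3010

0.301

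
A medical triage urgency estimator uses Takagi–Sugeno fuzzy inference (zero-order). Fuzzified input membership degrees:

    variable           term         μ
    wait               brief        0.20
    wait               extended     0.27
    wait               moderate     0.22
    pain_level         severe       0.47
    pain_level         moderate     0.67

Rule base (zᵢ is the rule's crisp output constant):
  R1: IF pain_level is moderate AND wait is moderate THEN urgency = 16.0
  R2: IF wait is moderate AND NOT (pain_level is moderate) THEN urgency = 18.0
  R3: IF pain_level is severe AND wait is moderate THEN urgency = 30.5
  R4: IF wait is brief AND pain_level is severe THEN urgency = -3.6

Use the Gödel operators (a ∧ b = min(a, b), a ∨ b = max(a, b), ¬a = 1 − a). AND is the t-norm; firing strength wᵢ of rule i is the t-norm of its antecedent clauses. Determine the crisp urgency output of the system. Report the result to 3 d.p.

15.663

R1 (z=16.0): moderate=0.67, moderate=0.22; AND[min(a, b)] → w = 0.22
R2 (z=18.0): moderate=0.22, ¬moderate=1−0.67=0.33; AND[min(a, b)] → w = 0.22
R3 (z=30.5): severe=0.47, moderate=0.22; AND[min(a, b)] → w = 0.22
R4 (z=-3.6): brief=0.20, severe=0.47; AND[min(a, b)] → w = 0.20
Weighted average = (0.22·16.0 + 0.22·18.0 + 0.22·30.5 + 0.20·-3.6) / (0.22 + 0.22 + 0.22 + 0.20)
  = 13.4700 / 0.8600 = 15.663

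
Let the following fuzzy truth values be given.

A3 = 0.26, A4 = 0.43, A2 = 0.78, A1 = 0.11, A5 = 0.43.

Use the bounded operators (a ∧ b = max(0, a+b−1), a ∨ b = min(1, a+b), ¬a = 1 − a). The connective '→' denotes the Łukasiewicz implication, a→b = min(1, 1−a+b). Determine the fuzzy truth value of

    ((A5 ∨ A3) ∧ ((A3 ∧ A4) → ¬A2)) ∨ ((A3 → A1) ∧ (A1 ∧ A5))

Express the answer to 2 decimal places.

0.69

A5 ∨ A3 = min(1, a+b) on (0.43, 0.26) = 0.69
A3 ∧ A4 = max(0, a+b−1) on (0.26, 0.43) = 0.00
¬A2 = 1 − 0.78 = 0.22
(A3 ∧ A4) → ¬A2  [Łukasiewicz: min(1, 1−a+b)] with a=0.00, b=0.22 → 1.00
(A5 ∨ A3) ∧ ((A3 ∧ A4) → ¬A2) = max(0, a+b−1) on (0.69, 1.00) = 0.69
A3 → A1  [Łukasiewicz: min(1, 1−a+b)] with a=0.26, b=0.11 → 0.85
A1 ∧ A5 = max(0, a+b−1) on (0.11, 0.43) = 0.00
(A3 → A1) ∧ (A1 ∧ A5) = max(0, a+b−1) on (0.85, 0.00) = 0.00
((A5 ∨ A3) ∧ ((A3 ∧ A4) → ¬A2)) ∨ ((A3 → A1) ∧ (A1 ∧ A5)) = min(1, a+b) on (0.69, 0.00) = 0.69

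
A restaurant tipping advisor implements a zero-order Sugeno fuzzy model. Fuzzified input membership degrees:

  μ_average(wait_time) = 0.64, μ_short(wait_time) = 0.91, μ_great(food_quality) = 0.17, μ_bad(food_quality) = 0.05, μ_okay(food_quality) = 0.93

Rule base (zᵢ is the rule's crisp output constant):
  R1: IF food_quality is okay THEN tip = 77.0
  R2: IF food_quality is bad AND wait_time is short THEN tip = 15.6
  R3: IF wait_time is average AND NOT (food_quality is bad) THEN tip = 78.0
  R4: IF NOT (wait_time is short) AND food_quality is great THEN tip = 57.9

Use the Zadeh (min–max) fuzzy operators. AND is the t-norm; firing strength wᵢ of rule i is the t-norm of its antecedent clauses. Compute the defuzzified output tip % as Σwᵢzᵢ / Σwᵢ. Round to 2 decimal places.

74.57

R1 (z=77.0): okay=0.93 → w = 0.93
R2 (z=15.6): bad=0.05, short=0.91; AND[min(a, b)] → w = 0.05
R3 (z=78.0): average=0.64, ¬bad=1−0.05=0.95; AND[min(a, b)] → w = 0.64
R4 (z=57.9): ¬short=1−0.91=0.09, great=0.17; AND[min(a, b)] → w = 0.09
Weighted average = (0.93·77.0 + 0.05·15.6 + 0.64·78.0 + 0.09·57.9) / (0.93 + 0.05 + 0.64 + 0.09)
  = 127.5210 / 1.7100 = 74.57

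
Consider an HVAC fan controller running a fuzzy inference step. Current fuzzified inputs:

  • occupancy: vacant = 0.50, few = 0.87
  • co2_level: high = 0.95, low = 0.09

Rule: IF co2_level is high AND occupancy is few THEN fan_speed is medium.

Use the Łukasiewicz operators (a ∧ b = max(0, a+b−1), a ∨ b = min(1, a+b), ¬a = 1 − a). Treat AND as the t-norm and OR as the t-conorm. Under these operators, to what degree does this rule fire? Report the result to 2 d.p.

firing strength: high=0.95, few=0.87; AND[max(0, a+b−1)] → w = 0.82

0.82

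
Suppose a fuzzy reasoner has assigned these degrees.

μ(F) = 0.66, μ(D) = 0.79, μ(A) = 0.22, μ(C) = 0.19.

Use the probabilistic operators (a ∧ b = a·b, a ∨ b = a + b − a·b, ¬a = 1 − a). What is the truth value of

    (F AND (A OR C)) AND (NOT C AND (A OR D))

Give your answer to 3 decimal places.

0.165

A OR C = a + b − a·b on (0.2200, 0.1900) = 0.3682
F AND (A OR C) = a·b on (0.6600, 0.3682) = 0.2430
NOT C = 1 − 0.1900 = 0.8100
A OR D = a + b − a·b on (0.2200, 0.7900) = 0.8362
NOT C AND (A OR D) = a·b on (0.8100, 0.8362) = 0.6773
(F AND (A OR C)) AND (NOT C AND (A OR D)) = a·b on (0.2430, 0.6773) = 0.1646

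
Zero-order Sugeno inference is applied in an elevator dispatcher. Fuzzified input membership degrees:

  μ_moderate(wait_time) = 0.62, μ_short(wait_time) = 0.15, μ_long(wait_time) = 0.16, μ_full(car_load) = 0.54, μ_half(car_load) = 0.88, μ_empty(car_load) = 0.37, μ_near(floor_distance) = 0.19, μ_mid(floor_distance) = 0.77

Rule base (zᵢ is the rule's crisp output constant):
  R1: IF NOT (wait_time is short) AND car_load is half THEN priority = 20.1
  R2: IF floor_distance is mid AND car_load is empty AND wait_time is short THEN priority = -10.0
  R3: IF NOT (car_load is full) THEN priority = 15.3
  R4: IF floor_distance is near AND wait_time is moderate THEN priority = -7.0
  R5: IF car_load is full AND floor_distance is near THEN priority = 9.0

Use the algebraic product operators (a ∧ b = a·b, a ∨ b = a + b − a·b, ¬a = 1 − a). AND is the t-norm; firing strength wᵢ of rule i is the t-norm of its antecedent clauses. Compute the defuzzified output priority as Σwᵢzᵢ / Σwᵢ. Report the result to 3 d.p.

R1 (z=20.1): ¬short=1−0.15=0.85, half=0.88; AND[a·b] → w = 0.7480
R2 (z=-10.0): mid=0.77, empty=0.37, short=0.15; AND[a·b] → w = 0.0427
R3 (z=15.3): ¬full=1−0.54=0.46 → w = 0.4600
R4 (z=-7.0): near=0.19, moderate=0.62; AND[a·b] → w = 0.1178
R5 (z=9.0): full=0.54, near=0.19; AND[a·b] → w = 0.1026
Weighted average = (0.7480·20.1 + 0.0427·-10.0 + 0.4600·15.3 + 0.1178·-7.0 + 0.1026·9.0) / (0.7480 + 0.0427 + 0.4600 + 0.1178 + 0.1026)
  = 21.7443 / 1.4711 = 14.781

14.781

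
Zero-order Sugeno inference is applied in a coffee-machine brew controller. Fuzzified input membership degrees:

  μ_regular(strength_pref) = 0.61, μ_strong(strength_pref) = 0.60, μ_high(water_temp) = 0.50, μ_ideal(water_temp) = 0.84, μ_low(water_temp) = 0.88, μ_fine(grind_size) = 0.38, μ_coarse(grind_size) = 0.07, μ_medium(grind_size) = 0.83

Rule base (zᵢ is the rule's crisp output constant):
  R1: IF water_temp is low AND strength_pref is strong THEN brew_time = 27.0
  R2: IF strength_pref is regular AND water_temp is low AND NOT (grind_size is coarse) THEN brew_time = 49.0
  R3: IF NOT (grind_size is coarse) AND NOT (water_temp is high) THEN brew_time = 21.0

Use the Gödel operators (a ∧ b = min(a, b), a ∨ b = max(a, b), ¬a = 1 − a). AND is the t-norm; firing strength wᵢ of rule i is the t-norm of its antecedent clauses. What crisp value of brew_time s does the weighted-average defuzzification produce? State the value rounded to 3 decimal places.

33.094

R1 (z=27.0): low=0.88, strong=0.60; AND[min(a, b)] → w = 0.60
R2 (z=49.0): regular=0.61, low=0.88, ¬coarse=1−0.07=0.93; AND[min(a, b)] → w = 0.61
R3 (z=21.0): ¬coarse=1−0.07=0.93, ¬high=1−0.50=0.50; AND[min(a, b)] → w = 0.50
Weighted average = (0.60·27.0 + 0.61·49.0 + 0.50·21.0) / (0.60 + 0.61 + 0.50)
  = 56.5900 / 1.7100 = 33.094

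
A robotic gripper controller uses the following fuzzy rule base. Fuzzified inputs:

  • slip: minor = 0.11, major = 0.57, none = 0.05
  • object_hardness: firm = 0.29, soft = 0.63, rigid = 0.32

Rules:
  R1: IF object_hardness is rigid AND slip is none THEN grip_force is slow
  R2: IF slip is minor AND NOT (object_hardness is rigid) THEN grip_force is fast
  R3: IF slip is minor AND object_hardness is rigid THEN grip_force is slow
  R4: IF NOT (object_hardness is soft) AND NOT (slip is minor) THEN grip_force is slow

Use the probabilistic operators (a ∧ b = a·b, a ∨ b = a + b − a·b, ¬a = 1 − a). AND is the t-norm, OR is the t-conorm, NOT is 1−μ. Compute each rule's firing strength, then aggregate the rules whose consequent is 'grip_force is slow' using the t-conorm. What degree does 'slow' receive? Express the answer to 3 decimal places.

R1: rigid=0.32, none=0.05; AND[a·b] → w = 0.0160
R2: minor=0.11, ¬rigid=1−0.32=0.68; AND[a·b] → w = 0.0748
R3: minor=0.11, rigid=0.32; AND[a·b] → w = 0.0352
R4: ¬soft=1−0.63=0.37, ¬minor=1−0.11=0.89; AND[a·b] → w = 0.3293
Rules with consequent 'slow': {R1, R3, R4} → strengths 0.0160, 0.0352, 0.3293
Aggregate via t-conorm [a + b − a·b]: 0.3633

0.363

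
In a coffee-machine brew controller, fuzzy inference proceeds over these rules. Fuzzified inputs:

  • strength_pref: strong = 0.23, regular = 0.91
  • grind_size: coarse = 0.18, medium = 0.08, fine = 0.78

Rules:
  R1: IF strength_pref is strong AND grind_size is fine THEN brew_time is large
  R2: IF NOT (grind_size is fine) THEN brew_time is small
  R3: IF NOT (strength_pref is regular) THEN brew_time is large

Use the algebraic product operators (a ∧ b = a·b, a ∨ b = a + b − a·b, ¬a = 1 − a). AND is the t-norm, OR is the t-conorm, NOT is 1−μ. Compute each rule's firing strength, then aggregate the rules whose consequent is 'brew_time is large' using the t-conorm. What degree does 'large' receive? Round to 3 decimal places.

R1: strong=0.23, fine=0.78; AND[a·b] → w = 0.1794
R2: ¬fine=1−0.78=0.22 → w = 0.2200
R3: ¬regular=1−0.91=0.09 → w = 0.0900
Rules with consequent 'large': {R1, R3} → strengths 0.1794, 0.0900
Aggregate via t-conorm [a + b − a·b]: 0.2533

0.253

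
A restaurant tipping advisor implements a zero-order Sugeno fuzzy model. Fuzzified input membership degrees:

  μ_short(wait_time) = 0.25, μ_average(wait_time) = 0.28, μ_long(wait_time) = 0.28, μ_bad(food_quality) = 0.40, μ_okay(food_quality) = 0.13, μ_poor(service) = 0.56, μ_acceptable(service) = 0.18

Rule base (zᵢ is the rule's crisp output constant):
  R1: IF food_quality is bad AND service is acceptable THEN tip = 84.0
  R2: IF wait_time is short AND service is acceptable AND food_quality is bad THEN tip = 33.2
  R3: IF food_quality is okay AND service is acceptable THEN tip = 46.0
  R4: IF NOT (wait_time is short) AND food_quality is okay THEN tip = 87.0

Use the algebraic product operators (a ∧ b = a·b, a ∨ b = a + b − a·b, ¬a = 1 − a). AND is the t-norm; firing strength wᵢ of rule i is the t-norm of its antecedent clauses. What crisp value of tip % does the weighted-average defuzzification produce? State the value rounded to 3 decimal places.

R1 (z=84.0): bad=0.40, acceptable=0.18; AND[a·b] → w = 0.0720
R2 (z=33.2): short=0.25, acceptable=0.18, bad=0.40; AND[a·b] → w = 0.0180
R3 (z=46.0): okay=0.13, acceptable=0.18; AND[a·b] → w = 0.0234
R4 (z=87.0): ¬short=1−0.25=0.75, okay=0.13; AND[a·b] → w = 0.0975
Weighted average = (0.0720·84.0 + 0.0180·33.2 + 0.0234·46.0 + 0.0975·87.0) / (0.0720 + 0.0180 + 0.0234 + 0.0975)
  = 16.2045 / 0.2109 = 76.835

76.835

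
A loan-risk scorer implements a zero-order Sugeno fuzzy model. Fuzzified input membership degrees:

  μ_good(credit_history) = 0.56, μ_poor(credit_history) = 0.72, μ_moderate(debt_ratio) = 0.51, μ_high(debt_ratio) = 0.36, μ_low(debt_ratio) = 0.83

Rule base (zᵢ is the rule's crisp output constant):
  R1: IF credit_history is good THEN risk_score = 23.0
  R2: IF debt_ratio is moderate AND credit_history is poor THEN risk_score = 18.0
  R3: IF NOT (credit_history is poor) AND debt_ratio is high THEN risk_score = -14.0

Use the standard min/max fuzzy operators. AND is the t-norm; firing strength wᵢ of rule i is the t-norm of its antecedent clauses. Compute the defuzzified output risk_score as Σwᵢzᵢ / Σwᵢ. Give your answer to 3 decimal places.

13.437

R1 (z=23.0): good=0.56 → w = 0.56
R2 (z=18.0): moderate=0.51, poor=0.72; AND[min(a, b)] → w = 0.51
R3 (z=-14.0): ¬poor=1−0.72=0.28, high=0.36; AND[min(a, b)] → w = 0.28
Weighted average = (0.56·23.0 + 0.51·18.0 + 0.28·-14.0) / (0.56 + 0.51 + 0.28)
  = 18.1400 / 1.3500 = 13.437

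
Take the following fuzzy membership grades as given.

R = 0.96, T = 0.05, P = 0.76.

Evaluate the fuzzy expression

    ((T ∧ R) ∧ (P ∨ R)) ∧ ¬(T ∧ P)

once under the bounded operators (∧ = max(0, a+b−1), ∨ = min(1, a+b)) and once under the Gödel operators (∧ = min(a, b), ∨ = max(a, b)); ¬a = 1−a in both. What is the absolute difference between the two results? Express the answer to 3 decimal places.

Under bounded:
  T ∧ R = max(0, a+b−1) on (0.05, 0.96) = 0.01
  P ∨ R = min(1, a+b) on (0.76, 0.96) = 1.00
  (T ∧ R) ∧ (P ∨ R) = max(0, a+b−1) on (0.01, 1.00) = 0.01
  T ∧ P = max(0, a+b−1) on (0.05, 0.76) = 0.00
  ¬(T ∧ P) = 1 − 0.00 = 1.00
  ((T ∧ R) ∧ (P ∨ R)) ∧ ¬(T ∧ P) = max(0, a+b−1) on (0.01, 1.00) = 0.01
  → value = 0.0100
Under Gödel:
  T ∧ R = min(a, b) on (0.05, 0.96) = 0.05
  P ∨ R = max(a, b) on (0.76, 0.96) = 0.96
  (T ∧ R) ∧ (P ∨ R) = min(a, b) on (0.05, 0.96) = 0.05
  T ∧ P = min(a, b) on (0.05, 0.76) = 0.05
  ¬(T ∧ P) = 1 − 0.05 = 0.95
  ((T ∧ R) ∧ (P ∨ R)) ∧ ¬(T ∧ P) = min(a, b) on (0.05, 0.95) = 0.05
  → value = 0.0500
|0.0100 − 0.0500| = 0.040

0.040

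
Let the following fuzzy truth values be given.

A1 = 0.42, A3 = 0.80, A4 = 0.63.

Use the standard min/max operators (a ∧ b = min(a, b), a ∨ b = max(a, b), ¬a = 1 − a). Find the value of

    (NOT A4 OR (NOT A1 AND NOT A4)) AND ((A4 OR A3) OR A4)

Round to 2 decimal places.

0.37

NOT A4 = 1 − 0.63 = 0.37
NOT A1 = 1 − 0.42 = 0.58
NOT A4 = 1 − 0.63 = 0.37
NOT A1 AND NOT A4 = min(a, b) on (0.58, 0.37) = 0.37
NOT A4 OR (NOT A1 AND NOT A4) = max(a, b) on (0.37, 0.37) = 0.37
A4 OR A3 = max(a, b) on (0.63, 0.80) = 0.80
(A4 OR A3) OR A4 = max(a, b) on (0.80, 0.63) = 0.80
(NOT A4 OR (NOT A1 AND NOT A4)) AND ((A4 OR A3) OR A4) = min(a, b) on (0.37, 0.80) = 0.37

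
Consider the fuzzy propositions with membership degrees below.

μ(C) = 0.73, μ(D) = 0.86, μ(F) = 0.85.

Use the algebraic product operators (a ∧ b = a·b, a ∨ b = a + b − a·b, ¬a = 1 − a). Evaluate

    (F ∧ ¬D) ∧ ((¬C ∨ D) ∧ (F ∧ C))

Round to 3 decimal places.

0.066

¬D = 1 − 0.8600 = 0.1400
F ∧ ¬D = a·b on (0.8500, 0.1400) = 0.1190
¬C = 1 − 0.7300 = 0.2700
¬C ∨ D = a + b − a·b on (0.2700, 0.8600) = 0.8978
F ∧ C = a·b on (0.8500, 0.7300) = 0.6205
(¬C ∨ D) ∧ (F ∧ C) = a·b on (0.8978, 0.6205) = 0.5571
(F ∧ ¬D) ∧ ((¬C ∨ D) ∧ (F ∧ C)) = a·b on (0.1190, 0.5571) = 0.0663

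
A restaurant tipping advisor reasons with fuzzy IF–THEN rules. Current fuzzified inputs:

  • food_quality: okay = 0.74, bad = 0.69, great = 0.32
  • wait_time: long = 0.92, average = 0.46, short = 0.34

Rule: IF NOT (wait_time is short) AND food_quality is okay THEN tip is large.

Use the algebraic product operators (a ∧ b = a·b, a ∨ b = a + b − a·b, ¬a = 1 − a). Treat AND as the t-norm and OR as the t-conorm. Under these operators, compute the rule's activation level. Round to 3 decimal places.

firing strength: ¬short=1−0.34=0.66, okay=0.74; AND[a·b] → w = 0.4884

0.488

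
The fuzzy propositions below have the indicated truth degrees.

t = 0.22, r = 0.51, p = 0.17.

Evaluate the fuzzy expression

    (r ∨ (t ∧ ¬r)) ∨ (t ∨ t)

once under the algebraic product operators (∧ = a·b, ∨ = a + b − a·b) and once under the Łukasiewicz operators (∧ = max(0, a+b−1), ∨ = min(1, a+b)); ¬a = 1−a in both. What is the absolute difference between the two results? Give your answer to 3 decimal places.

0.216

Under algebraic product:
  ¬r = 1 − 0.5100 = 0.4900
  t ∧ ¬r = a·b on (0.2200, 0.4900) = 0.1078
  r ∨ (t ∧ ¬r) = a + b − a·b on (0.5100, 0.1078) = 0.5628
  t ∨ t = a + b − a·b on (0.2200, 0.2200) = 0.3916
  (r ∨ (t ∧ ¬r)) ∨ (t ∨ t) = a + b − a·b on (0.5628, 0.3916) = 0.7340
  → value = 0.7340
Under Łukasiewicz:
  ¬r = 1 − 0.51 = 0.49
  t ∧ ¬r = max(0, a+b−1) on (0.22, 0.49) = 0.00
  r ∨ (t ∧ ¬r) = min(1, a+b) on (0.51, 0.00) = 0.51
  t ∨ t = min(1, a+b) on (0.22, 0.22) = 0.44
  (r ∨ (t ∧ ¬r)) ∨ (t ∨ t) = min(1, a+b) on (0.51, 0.44) = 0.95
  → value = 0.9500
|0.7340 − 0.9500| = 0.216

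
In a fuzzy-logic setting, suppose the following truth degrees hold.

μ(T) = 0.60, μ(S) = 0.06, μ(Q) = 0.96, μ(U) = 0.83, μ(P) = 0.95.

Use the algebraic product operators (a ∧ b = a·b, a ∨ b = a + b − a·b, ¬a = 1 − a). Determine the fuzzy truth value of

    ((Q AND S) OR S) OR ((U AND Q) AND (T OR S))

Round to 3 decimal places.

0.555

Q AND S = a·b on (0.9600, 0.0600) = 0.0576
(Q AND S) OR S = a + b − a·b on (0.0576, 0.0600) = 0.1141
U AND Q = a·b on (0.8300, 0.9600) = 0.7968
T OR S = a + b − a·b on (0.6000, 0.0600) = 0.6240
(U AND Q) AND (T OR S) = a·b on (0.7968, 0.6240) = 0.4972
((Q AND S) OR S) OR ((U AND Q) AND (T OR S)) = a + b − a·b on (0.1141, 0.4972) = 0.5546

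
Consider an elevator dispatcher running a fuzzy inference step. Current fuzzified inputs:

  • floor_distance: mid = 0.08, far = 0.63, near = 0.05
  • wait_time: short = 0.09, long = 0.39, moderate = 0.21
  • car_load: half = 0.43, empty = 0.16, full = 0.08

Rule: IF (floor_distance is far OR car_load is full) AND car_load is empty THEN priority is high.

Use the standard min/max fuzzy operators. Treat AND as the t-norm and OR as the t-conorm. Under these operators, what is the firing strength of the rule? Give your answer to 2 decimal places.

firing strength: (far=0.63 OR full=0.08) = 0.63; AND[min(a, b)] with empty=0.16 → w = 0.16

0.16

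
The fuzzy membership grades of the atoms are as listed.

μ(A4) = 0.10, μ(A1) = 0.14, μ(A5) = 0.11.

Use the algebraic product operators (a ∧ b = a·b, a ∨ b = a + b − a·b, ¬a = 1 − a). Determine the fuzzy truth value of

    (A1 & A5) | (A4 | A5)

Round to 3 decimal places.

0.211

A1 & A5 = a·b on (0.1400, 0.1100) = 0.0154
A4 | A5 = a + b − a·b on (0.1000, 0.1100) = 0.1990
(A1 & A5) | (A4 | A5) = a + b − a·b on (0.0154, 0.1990) = 0.2113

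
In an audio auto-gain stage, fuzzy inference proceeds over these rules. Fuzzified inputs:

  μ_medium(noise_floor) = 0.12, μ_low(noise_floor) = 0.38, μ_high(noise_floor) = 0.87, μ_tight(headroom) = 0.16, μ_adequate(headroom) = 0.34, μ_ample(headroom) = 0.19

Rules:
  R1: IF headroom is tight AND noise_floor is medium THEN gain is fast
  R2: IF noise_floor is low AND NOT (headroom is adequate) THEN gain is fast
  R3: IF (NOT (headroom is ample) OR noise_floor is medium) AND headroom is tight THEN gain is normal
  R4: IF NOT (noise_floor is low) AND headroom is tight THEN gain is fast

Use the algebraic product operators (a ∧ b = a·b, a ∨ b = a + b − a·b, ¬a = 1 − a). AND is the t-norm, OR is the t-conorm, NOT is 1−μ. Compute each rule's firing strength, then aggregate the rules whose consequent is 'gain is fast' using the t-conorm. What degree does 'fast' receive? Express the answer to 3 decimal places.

0.338

R1: tight=0.16, medium=0.12; AND[a·b] → w = 0.0192
R2: low=0.38, ¬adequate=1−0.34=0.66; AND[a·b] → w = 0.2508
R3: (¬ample=1−0.19=0.81 OR medium=0.12) = 0.8328; AND[a·b] with tight=0.16 → w = 0.1332
R4: ¬low=1−0.38=0.62, tight=0.16; AND[a·b] → w = 0.0992
Rules with consequent 'fast': {R1, R2, R4} → strengths 0.0192, 0.2508, 0.0992
Aggregate via t-conorm [a + b − a·b]: 0.3381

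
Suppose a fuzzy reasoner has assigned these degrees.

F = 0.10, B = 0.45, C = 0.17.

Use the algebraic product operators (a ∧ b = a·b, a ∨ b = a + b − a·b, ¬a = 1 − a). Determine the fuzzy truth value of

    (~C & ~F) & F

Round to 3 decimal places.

~C = 1 − 0.1700 = 0.8300
~F = 1 − 0.1000 = 0.9000
~C & ~F = a·b on (0.8300, 0.9000) = 0.7470
(~C & ~F) & F = a·b on (0.7470, 0.1000) = 0.0747

0.075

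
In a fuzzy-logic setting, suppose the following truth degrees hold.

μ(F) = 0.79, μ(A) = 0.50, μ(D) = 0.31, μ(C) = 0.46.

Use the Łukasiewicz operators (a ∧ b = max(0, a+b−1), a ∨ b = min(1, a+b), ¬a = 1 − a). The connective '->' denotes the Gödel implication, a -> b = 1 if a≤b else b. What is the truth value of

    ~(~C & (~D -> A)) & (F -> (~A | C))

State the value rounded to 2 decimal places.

~C = 1 − 0.46 = 0.54
~D = 1 − 0.31 = 0.69
~D -> A  [Gödel: 1 if a≤b else b] with a=0.69, b=0.50 → 0.50
~C & (~D -> A) = max(0, a+b−1) on (0.54, 0.50) = 0.04
~(~C & (~D -> A)) = 1 − 0.04 = 0.96
~A = 1 − 0.50 = 0.50
~A | C = min(1, a+b) on (0.50, 0.46) = 0.96
F -> (~A | C)  [Gödel: 1 if a≤b else b] with a=0.79, b=0.96 → 1.00
~(~C & (~D -> A)) & (F -> (~A | C)) = max(0, a+b−1) on (0.96, 1.00) = 0.96

0.96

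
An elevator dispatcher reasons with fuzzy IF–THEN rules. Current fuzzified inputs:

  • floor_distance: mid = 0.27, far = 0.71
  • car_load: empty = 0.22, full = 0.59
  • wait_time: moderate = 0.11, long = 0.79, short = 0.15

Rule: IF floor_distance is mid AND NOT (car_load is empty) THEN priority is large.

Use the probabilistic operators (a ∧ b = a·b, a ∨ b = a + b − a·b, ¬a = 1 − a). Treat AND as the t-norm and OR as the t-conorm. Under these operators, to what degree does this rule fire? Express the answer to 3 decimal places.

0.211

firing strength: mid=0.27, ¬empty=1−0.22=0.78; AND[a·b] → w = 0.2106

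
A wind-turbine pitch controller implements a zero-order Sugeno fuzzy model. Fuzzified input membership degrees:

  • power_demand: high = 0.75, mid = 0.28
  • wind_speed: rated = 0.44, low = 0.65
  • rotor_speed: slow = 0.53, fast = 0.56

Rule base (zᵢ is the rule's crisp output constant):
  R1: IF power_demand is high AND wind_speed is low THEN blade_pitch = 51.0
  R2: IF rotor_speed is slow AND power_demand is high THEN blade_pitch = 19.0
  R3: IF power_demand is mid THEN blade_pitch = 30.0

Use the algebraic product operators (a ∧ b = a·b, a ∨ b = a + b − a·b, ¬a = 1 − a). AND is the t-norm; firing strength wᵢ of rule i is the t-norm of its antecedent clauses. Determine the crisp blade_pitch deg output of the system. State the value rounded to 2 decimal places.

35.03

R1 (z=51.0): high=0.75, low=0.65; AND[a·b] → w = 0.4875
R2 (z=19.0): slow=0.53, high=0.75; AND[a·b] → w = 0.3975
R3 (z=30.0): mid=0.28 → w = 0.2800
Weighted average = (0.4875·51.0 + 0.3975·19.0 + 0.2800·30.0) / (0.4875 + 0.3975 + 0.2800)
  = 40.8150 / 1.1650 = 35.03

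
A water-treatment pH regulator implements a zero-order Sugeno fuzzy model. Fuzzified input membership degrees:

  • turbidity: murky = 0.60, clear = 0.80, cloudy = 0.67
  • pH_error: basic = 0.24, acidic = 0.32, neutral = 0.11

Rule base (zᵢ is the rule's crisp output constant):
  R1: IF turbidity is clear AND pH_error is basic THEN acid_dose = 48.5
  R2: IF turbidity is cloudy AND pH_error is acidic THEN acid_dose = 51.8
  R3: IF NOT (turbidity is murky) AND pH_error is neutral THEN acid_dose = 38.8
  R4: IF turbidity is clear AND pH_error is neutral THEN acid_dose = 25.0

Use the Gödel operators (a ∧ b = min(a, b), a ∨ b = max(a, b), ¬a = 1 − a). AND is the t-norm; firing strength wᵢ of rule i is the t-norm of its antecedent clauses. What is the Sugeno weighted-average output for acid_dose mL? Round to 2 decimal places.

45.17

R1 (z=48.5): clear=0.80, basic=0.24; AND[min(a, b)] → w = 0.24
R2 (z=51.8): cloudy=0.67, acidic=0.32; AND[min(a, b)] → w = 0.32
R3 (z=38.8): ¬murky=1−0.60=0.40, neutral=0.11; AND[min(a, b)] → w = 0.11
R4 (z=25.0): clear=0.80, neutral=0.11; AND[min(a, b)] → w = 0.11
Weighted average = (0.24·48.5 + 0.32·51.8 + 0.11·38.8 + 0.11·25.0) / (0.24 + 0.32 + 0.11 + 0.11)
  = 35.2340 / 0.7800 = 45.17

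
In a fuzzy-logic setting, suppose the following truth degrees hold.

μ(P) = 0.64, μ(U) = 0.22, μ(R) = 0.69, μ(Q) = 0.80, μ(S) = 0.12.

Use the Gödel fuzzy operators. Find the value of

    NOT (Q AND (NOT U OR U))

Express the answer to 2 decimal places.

0.22

NOT U = 1 − 0.22 = 0.78
NOT U OR U = max(a, b) on (0.78, 0.22) = 0.78
Q AND (NOT U OR U) = min(a, b) on (0.80, 0.78) = 0.78
NOT (Q AND (NOT U OR U)) = 1 − 0.78 = 0.22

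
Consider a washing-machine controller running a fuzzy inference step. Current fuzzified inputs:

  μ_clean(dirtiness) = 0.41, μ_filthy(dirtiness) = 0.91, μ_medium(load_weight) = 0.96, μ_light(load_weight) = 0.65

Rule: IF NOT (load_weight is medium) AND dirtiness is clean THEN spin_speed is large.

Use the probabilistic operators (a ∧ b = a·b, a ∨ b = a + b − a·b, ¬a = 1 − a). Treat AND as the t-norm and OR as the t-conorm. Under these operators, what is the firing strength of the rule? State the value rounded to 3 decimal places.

firing strength: ¬medium=1−0.96=0.04, clean=0.41; AND[a·b] → w = 0.0164

0.016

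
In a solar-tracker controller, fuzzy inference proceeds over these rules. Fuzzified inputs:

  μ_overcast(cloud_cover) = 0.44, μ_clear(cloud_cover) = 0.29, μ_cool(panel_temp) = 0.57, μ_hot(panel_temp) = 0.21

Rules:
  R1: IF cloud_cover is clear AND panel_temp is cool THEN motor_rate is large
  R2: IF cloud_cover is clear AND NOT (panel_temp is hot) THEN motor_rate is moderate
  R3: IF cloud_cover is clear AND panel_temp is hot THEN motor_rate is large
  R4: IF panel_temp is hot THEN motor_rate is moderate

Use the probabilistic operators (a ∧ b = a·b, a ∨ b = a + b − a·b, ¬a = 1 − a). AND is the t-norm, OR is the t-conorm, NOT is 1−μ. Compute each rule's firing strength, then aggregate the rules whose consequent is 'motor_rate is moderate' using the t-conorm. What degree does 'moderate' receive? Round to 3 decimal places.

R1: clear=0.29, cool=0.57; AND[a·b] → w = 0.1653
R2: clear=0.29, ¬hot=1−0.21=0.79; AND[a·b] → w = 0.2291
R3: clear=0.29, hot=0.21; AND[a·b] → w = 0.0609
R4: hot=0.21 → w = 0.2100
Rules with consequent 'moderate': {R2, R4} → strengths 0.2291, 0.2100
Aggregate via t-conorm [a + b − a·b]: 0.3910

0.391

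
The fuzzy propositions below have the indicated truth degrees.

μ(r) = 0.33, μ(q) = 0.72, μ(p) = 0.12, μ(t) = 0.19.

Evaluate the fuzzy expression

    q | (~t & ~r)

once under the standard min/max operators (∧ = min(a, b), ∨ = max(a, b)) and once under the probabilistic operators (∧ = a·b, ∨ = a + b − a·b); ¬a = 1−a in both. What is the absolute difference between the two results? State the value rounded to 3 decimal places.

Under standard min/max:
  ~t = 1 − 0.19 = 0.81
  ~r = 1 − 0.33 = 0.67
  ~t & ~r = min(a, b) on (0.81, 0.67) = 0.67
  q | (~t & ~r) = max(a, b) on (0.72, 0.67) = 0.72
  → value = 0.7200
Under probabilistic:
  ~t = 1 − 0.1900 = 0.8100
  ~r = 1 − 0.3300 = 0.6700
  ~t & ~r = a·b on (0.8100, 0.6700) = 0.5427
  q | (~t & ~r) = a + b − a·b on (0.7200, 0.5427) = 0.8720
  → value = 0.8720
|0.7200 − 0.8720| = 0.152

0.152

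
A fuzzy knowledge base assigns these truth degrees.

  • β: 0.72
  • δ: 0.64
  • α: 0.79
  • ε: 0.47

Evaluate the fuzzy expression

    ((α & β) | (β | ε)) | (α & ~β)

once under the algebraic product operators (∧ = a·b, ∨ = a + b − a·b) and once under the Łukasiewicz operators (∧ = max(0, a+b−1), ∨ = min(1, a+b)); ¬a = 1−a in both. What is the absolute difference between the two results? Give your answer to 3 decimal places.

Under algebraic product:
  α & β = a·b on (0.7900, 0.7200) = 0.5688
  β | ε = a + b − a·b on (0.7200, 0.4700) = 0.8516
  (α & β) | (β | ε) = a + b − a·b on (0.5688, 0.8516) = 0.9360
  ~β = 1 − 0.7200 = 0.2800
  α & ~β = a·b on (0.7900, 0.2800) = 0.2212
  ((α & β) | (β | ε)) | (α & ~β) = a + b − a·b on (0.9360, 0.2212) = 0.9502
  → value = 0.9502
Under Łukasiewicz:
  α & β = max(0, a+b−1) on (0.79, 0.72) = 0.51
  β | ε = min(1, a+b) on (0.72, 0.47) = 1.00
  (α & β) | (β | ε) = min(1, a+b) on (0.51, 1.00) = 1.00
  ~β = 1 − 0.72 = 0.28
  α & ~β = max(0, a+b−1) on (0.79, 0.28) = 0.07
  ((α & β) | (β | ε)) | (α & ~β) = min(1, a+b) on (1.00, 0.07) = 1.00
  → value = 1.0000
|0.9502 − 1.0000| = 0.050

0.050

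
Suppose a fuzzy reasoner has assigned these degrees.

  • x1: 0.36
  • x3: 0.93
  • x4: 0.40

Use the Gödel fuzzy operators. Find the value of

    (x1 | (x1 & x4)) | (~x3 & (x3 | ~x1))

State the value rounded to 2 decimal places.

0.36

x1 & x4 = min(a, b) on (0.36, 0.40) = 0.36
x1 | (x1 & x4) = max(a, b) on (0.36, 0.36) = 0.36
~x3 = 1 − 0.93 = 0.07
~x1 = 1 − 0.36 = 0.64
x3 | ~x1 = max(a, b) on (0.93, 0.64) = 0.93
~x3 & (x3 | ~x1) = min(a, b) on (0.07, 0.93) = 0.07
(x1 | (x1 & x4)) | (~x3 & (x3 | ~x1)) = max(a, b) on (0.36, 0.07) = 0.36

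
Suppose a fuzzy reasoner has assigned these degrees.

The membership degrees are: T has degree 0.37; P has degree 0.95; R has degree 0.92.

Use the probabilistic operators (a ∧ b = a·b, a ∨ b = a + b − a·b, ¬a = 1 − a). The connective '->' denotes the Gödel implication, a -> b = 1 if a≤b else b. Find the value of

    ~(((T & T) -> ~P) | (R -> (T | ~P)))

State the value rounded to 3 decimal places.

T & T = a·b on (0.3700, 0.3700) = 0.1369
~P = 1 − 0.9500 = 0.0500
(T & T) -> ~P  [Gödel: 1 if a≤b else b] with a=0.1369, b=0.0500 → 0.0500
~P = 1 − 0.9500 = 0.0500
T | ~P = a + b − a·b on (0.3700, 0.0500) = 0.4015
R -> (T | ~P)  [Gödel: 1 if a≤b else b] with a=0.9200, b=0.4015 → 0.4015
((T & T) -> ~P) | (R -> (T | ~P)) = a + b − a·b on (0.0500, 0.4015) = 0.4314
~(((T & T) -> ~P) | (R -> (T | ~P))) = 1 − 0.4314 = 0.5686

0.569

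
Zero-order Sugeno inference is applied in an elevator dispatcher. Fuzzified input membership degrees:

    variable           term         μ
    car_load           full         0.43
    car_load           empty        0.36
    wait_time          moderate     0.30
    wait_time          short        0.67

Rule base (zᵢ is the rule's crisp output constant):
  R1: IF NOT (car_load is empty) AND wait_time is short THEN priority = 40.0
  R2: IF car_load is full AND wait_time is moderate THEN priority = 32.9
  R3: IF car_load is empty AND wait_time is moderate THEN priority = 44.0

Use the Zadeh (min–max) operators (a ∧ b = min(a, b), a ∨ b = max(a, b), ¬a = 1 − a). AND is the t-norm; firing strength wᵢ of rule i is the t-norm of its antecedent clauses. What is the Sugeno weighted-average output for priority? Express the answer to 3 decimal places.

39.250

R1 (z=40.0): ¬empty=1−0.36=0.64, short=0.67; AND[min(a, b)] → w = 0.64
R2 (z=32.9): full=0.43, moderate=0.30; AND[min(a, b)] → w = 0.30
R3 (z=44.0): empty=0.36, moderate=0.30; AND[min(a, b)] → w = 0.30
Weighted average = (0.64·40.0 + 0.30·32.9 + 0.30·44.0) / (0.64 + 0.30 + 0.30)
  = 48.6700 / 1.2400 = 39.250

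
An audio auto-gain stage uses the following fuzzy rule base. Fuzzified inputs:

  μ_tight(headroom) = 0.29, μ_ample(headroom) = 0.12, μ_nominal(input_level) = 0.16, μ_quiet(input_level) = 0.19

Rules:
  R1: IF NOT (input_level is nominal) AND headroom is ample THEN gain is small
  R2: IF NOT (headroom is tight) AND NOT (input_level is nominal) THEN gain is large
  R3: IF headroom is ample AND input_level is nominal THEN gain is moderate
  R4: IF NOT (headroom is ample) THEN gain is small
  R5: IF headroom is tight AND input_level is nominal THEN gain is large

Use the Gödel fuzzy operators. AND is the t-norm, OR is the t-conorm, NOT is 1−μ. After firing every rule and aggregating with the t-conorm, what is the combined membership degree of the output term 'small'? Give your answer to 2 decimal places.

R1: ¬nominal=1−0.16=0.84, ample=0.12; AND[min(a, b)] → w = 0.12
R2: ¬tight=1−0.29=0.71, ¬nominal=1−0.16=0.84; AND[min(a, b)] → w = 0.71
R3: ample=0.12, nominal=0.16; AND[min(a, b)] → w = 0.12
R4: ¬ample=1−0.12=0.88 → w = 0.88
R5: tight=0.29, nominal=0.16; AND[min(a, b)] → w = 0.16
Rules with consequent 'small': {R1, R4} → strengths 0.12, 0.88
Aggregate via t-conorm [max(a, b)]: 0.88

0.88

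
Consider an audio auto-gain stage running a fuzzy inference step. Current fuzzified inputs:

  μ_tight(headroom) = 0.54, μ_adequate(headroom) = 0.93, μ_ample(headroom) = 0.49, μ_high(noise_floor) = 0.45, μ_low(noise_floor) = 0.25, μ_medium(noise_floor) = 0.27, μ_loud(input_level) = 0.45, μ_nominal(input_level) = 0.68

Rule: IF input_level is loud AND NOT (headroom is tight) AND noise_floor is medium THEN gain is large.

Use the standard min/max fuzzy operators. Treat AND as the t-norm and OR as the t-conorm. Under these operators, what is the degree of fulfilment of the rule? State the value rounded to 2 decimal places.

firing strength: loud=0.45, ¬tight=1−0.54=0.46, medium=0.27; AND[min(a, b)] → w = 0.27

0.27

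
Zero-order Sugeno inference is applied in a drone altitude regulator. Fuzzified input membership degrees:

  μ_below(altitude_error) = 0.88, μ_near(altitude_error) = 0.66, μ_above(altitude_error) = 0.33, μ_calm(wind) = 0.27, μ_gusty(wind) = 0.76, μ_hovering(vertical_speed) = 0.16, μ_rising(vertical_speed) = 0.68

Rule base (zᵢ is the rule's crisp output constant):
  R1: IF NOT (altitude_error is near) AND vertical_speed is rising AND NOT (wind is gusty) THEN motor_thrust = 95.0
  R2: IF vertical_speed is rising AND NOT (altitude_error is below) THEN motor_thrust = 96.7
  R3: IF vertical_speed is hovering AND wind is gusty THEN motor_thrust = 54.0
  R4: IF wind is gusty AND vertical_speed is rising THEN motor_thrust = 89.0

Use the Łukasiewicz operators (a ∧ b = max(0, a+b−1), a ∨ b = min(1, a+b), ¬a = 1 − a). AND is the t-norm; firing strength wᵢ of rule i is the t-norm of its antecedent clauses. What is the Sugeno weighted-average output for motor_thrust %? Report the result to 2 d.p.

89.00

R1 (z=95.0): ¬near=1−0.66=0.34, rising=0.68, ¬gusty=1−0.76=0.24; AND[max(0, a+b−1)] → w = 0.00
R2 (z=96.7): rising=0.68, ¬below=1−0.88=0.12; AND[max(0, a+b−1)] → w = 0.00
R3 (z=54.0): hovering=0.16, gusty=0.76; AND[max(0, a+b−1)] → w = 0.00
R4 (z=89.0): gusty=0.76, rising=0.68; AND[max(0, a+b−1)] → w = 0.44
Weighted average = (0.00·95.0 + 0.00·96.7 + 0.00·54.0 + 0.44·89.0) / (0.00 + 0.00 + 0.00 + 0.44)
  = 39.1600 / 0.4400 = 89.00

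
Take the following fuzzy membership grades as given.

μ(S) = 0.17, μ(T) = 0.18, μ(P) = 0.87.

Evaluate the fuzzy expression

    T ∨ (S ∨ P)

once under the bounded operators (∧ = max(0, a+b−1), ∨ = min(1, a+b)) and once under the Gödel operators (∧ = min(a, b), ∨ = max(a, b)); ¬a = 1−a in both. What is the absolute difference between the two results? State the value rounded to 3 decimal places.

Under bounded:
  S ∨ P = min(1, a+b) on (0.17, 0.87) = 1.00
  T ∨ (S ∨ P) = min(1, a+b) on (0.18, 1.00) = 1.00
  → value = 1.0000
Under Gödel:
  S ∨ P = max(a, b) on (0.17, 0.87) = 0.87
  T ∨ (S ∨ P) = max(a, b) on (0.18, 0.87) = 0.87
  → value = 0.8700
|1.0000 − 0.8700| = 0.130

0.130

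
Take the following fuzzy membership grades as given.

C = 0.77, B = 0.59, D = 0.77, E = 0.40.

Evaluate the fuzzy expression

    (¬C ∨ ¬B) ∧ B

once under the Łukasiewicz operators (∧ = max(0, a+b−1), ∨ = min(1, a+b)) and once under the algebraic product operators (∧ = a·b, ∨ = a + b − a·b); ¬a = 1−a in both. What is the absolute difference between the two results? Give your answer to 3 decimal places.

Under Łukasiewicz:
  ¬C = 1 − 0.77 = 0.23
  ¬B = 1 − 0.59 = 0.41
  ¬C ∨ ¬B = min(1, a+b) on (0.23, 0.41) = 0.64
  (¬C ∨ ¬B) ∧ B = max(0, a+b−1) on (0.64, 0.59) = 0.23
  → value = 0.2300
Under algebraic product:
  ¬C = 1 − 0.7700 = 0.2300
  ¬B = 1 − 0.5900 = 0.4100
  ¬C ∨ ¬B = a + b − a·b on (0.2300, 0.4100) = 0.5457
  (¬C ∨ ¬B) ∧ B = a·b on (0.5457, 0.5900) = 0.3220
  → value = 0.3220
|0.2300 − 0.3220| = 0.092

0.092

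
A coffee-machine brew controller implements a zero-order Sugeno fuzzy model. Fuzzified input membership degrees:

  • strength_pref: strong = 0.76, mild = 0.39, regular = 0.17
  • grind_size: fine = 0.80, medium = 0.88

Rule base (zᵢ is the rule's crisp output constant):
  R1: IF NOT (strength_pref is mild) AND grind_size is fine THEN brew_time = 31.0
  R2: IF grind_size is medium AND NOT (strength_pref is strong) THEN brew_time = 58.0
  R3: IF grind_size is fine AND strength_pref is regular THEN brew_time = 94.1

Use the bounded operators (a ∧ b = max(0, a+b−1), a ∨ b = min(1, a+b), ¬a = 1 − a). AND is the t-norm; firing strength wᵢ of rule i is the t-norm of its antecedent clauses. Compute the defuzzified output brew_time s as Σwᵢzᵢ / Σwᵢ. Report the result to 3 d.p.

R1 (z=31.0): ¬mild=1−0.39=0.61, fine=0.80; AND[max(0, a+b−1)] → w = 0.41
R2 (z=58.0): medium=0.88, ¬strong=1−0.76=0.24; AND[max(0, a+b−1)] → w = 0.12
R3 (z=94.1): fine=0.80, regular=0.17; AND[max(0, a+b−1)] → w = 0.00
Weighted average = (0.41·31.0 + 0.12·58.0 + 0.00·94.1) / (0.41 + 0.12 + 0.00)
  = 19.6700 / 0.5300 = 37.113

37.113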